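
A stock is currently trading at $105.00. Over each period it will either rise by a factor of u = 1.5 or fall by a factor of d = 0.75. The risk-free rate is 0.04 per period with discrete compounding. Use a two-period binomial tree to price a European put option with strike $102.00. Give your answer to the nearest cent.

Risk-neutral probability p = (1 + 0.04 − 0.75)/(1.5 − 0.75) = 0.2900/0.7500 = 0.3867
Terminal stock prices: S_uu = 236.2, S_ud = 118.1, S_dd = 59.06
Terminal payoffs (K − S): max(-134.2, 0) = 0, max(-16.12, 0) = 0, max(42.94, 0) = 42.94
Node u (S = 157.5): V_u = 1/1.04·[0.3867·0.0000 + 0.6133·0.0000] = 0.0000
Node d (S = 78.75): V_d = 1/1.04·[0.3867·0.0000 + 0.6133·42.9375] = 25.3221
Node 0 (S = 105): V_0 = 1/1.04·[0.3867·0.0000 + 0.6133·25.3221] = 14.9336

$14.93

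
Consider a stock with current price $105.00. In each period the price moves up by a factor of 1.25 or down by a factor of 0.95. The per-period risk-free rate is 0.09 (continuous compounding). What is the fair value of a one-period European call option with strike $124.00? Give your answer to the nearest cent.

$3.18

Risk-neutral probability p = (e^0.09 − 0.95)/(1.25 − 0.95) = 0.1442/0.3000 = 0.4806
Terminal stock prices: S_u = 131.2, S_d = 99.75
Terminal payoffs (S − K): max(7.25, 0) = 7.25, max(-24.25, 0) = 0
Node 0 (S = 105): V_0 = e^(−0.09)·[0.4806·7.2500 + 0.5194·0.0000] = 3.1843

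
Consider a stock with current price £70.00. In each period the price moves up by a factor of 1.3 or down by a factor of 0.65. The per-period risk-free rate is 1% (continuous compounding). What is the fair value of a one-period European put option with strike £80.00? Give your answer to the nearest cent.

£15.24

Risk-neutral probability p = (e^0.01 − 0.65)/(1.3 − 0.65) = 0.3601/0.6500 = 0.5539
Terminal stock prices: S_u = 91, S_d = 45.5
Terminal payoffs (K − S): max(-11, 0) = 0, max(34.5, 0) = 34.5
Node 0 (S = 70): V_0 = e^(−0.01)·[0.5539·0.0000 + 0.4461·34.5000] = 15.2365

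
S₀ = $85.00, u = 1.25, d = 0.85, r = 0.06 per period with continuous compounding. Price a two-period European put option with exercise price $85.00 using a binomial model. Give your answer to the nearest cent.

$4.63

Risk-neutral probability p = (e^0.06 − 0.85)/(1.25 − 0.85) = 0.2118/0.4000 = 0.5296
Terminal stock prices: S_uu = 132.8, S_ud = 90.31, S_dd = 61.41
Terminal payoffs (K − S): max(-47.81, 0) = 0, max(-5.312, 0) = 0, max(23.59, 0) = 23.59
Node u (S = 106.2): V_u = e^(−0.06)·[0.5296·0.0000 + 0.4704·0.0000] = 0.0000
Node d (S = 72.25): V_d = e^(−0.06)·[0.5296·0.0000 + 0.4704·23.5875] = 10.4496
Node 0 (S = 85): V_0 = e^(−0.06)·[0.5296·0.0000 + 0.4704·10.4496] = 4.6293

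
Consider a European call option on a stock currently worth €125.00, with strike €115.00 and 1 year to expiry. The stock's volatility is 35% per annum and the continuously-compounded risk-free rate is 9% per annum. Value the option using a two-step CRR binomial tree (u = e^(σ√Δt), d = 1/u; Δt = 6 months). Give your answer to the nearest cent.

€27.72

CRR parameters: u = e^(σ√Δt) = e^(0.35·√0.5) = 1.2808, d = 1/u = 0.7808
Per-period rate: rΔt = 0.09·0.5 = 0.045, so R = e^0.045 = 1.0460
Risk-neutral probability p = (e^0.045 − 0.7808)/(1.2808 − 0.7808) = 0.2653/0.5000 = 0.5305
Terminal stock prices: S_uu = 205.1, S_ud = 125, S_dd = 76.2
Terminal payoffs (S − K): max(90.06, 0) = 90.06, max(10, 0) = 10, max(-38.8, 0) = 0
Node u (S = 160.1): V_u = e^(−0.045)·[0.5305·90.0571 + 0.4695·10.0000] = 50.1607
Node d (S = 97.6): V_d = e^(−0.045)·[0.5305·10.0000 + 0.4695·0.0000] = 5.0715
Node 0 (S = 125): V_0 = e^(−0.045)·[0.5305·50.1607 + 0.4695·5.0715] = 27.7152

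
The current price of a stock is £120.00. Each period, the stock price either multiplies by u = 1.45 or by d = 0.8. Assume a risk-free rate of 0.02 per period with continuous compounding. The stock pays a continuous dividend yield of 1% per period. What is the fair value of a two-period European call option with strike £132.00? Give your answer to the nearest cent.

£15.10

Per-period risk-free factor R = e^0.02 = 1.0202; dividend-adjusted growth = e^(0.02−0.01) = 1.0101.
Risk-neutral probability p = (1.0101 − 0.8)/(1.45 − 0.8) = 0.2101/0.6500 = 0.3232
Terminal stock prices: S_uu = 252.3, S_ud = 139.2, S_dd = 76.8
Terminal payoffs (S − K): max(120.3, 0) = 120.3, max(7.2, 0) = 7.2, max(-55.2, 0) = 0
Node u (S = 174): V_u = e^(−0.02)·[0.3232·120.3000 + 0.6768·7.2000] = 42.8824
Node d (S = 96): V_d = e^(−0.02)·[0.3232·7.2000 + 0.6768·0.0000] = 2.2806
Node 0 (S = 120): V_0 = e^(−0.02)·[0.3232·42.8824 + 0.6768·2.2806] = 15.0963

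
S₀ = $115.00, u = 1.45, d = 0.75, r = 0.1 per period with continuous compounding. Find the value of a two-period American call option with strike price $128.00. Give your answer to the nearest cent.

Risk-neutral probability p = (e^0.1 − 0.75)/(1.45 − 0.75) = 0.3552/0.7000 = 0.5074
Terminal stock prices: S_uu = 241.8, S_ud = 125.1, S_dd = 64.69
Terminal payoffs (S − K): max(113.8, 0) = 113.8, max(-2.938, 0) = 0, max(-63.31, 0) = 0
Node u (S = 166.8): continuation = e^(−0.1)·[0.5074·113.7875 + 0.4926·0.0000] = 52.2402; exercise value = 38.7500 ≤ continuation, so V_u = 52.2402
Node d (S = 86.25): continuation = e^(−0.1)·[0.5074·0.0000 + 0.4926·0.0000] = 0.0000; exercise value = 0.0000 ≤ continuation, so V_d = 0.0000
Node 0 (S = 115): continuation = e^(−0.1)·[0.5074·52.2402 + 0.4926·0.0000] = 23.9836; exercise value = 0.0000 ≤ continuation, so V_0 = 23.9836

$23.98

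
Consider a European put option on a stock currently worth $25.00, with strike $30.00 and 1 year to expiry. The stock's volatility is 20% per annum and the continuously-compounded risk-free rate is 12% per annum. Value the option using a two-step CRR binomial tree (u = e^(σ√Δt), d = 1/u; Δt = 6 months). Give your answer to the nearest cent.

CRR parameters: u = e^(σ√Δt) = e^(0.2·√0.5) = 1.1519, d = 1/u = 0.8681
Per-period rate: rΔt = 0.12·0.5 = 0.06, so R = e^0.06 = 1.0618
Risk-neutral probability p = (e^0.06 − 0.8681)/(1.1519 − 0.8681) = 0.1937/0.2838 = 0.6826
Terminal stock prices: S_uu = 33.17, S_ud = 25, S_dd = 18.84
Terminal payoffs (K − S): max(-3.172, 0) = 0, max(5, 0) = 5, max(11.16, 0) = 11.16
Node u (S = 28.8): V_u = e^(−0.06)·[0.6826·0.0000 + 0.3174·5.0000] = 1.4946
Node d (S = 21.7): V_d = e^(−0.06)·[0.6826·5.0000 + 0.3174·11.1590] = 6.5498
Node 0 (S = 25): V_0 = e^(−0.06)·[0.6826·1.4946 + 0.3174·6.5498] = 2.9186

$2.92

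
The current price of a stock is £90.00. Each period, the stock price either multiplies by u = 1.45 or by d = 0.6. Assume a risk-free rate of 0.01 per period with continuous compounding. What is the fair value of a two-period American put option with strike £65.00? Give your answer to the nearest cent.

Risk-neutral probability p = (e^0.01 − 0.6)/(1.45 − 0.6) = 0.4101/0.8500 = 0.4824
Terminal stock prices: S_uu = 189.2, S_ud = 78.3, S_dd = 32.4
Terminal payoffs (K − S): max(-124.2, 0) = 0, max(-13.3, 0) = 0, max(32.6, 0) = 32.6
Node u (S = 130.5): continuation = e^(−0.01)·[0.4824·0.0000 + 0.5176·0.0000] = 0.0000; exercise value = 0.0000 ≤ continuation, so V_u = 0.0000
Node d (S = 54): continuation = e^(−0.01)·[0.4824·0.0000 + 0.5176·32.6000] = 16.7055; exercise value = 11.0000 ≤ continuation, so V_d = 16.7055
Node 0 (S = 90): continuation = e^(−0.01)·[0.4824·0.0000 + 0.5176·16.7055] = 8.5605; exercise value = 0.0000 ≤ continuation, so V_0 = 8.5605

£8.56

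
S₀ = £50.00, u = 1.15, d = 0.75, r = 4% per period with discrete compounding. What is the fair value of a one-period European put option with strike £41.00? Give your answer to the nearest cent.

£0.93

Risk-neutral probability p = (1 + 0.04 − 0.75)/(1.15 − 0.75) = 0.2900/0.4000 = 0.7250
Terminal stock prices: S_u = 57.5, S_d = 37.5
Terminal payoffs (K − S): max(-16.5, 0) = 0, max(3.5, 0) = 3.5
Node 0 (S = 50): V_0 = 1/1.04·[0.7250·0.0000 + 0.2750·3.5000] = 0.9255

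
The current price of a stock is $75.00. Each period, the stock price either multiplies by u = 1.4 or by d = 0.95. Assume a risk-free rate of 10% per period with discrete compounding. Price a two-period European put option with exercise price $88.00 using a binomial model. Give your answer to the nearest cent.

Risk-neutral probability p = (1 + 0.1 − 0.95)/(1.4 − 0.95) = 0.1500/0.4500 = 0.3333
Terminal stock prices: S_uu = 147, S_ud = 99.75, S_dd = 67.69
Terminal payoffs (K − S): max(-59, 0) = 0, max(-11.75, 0) = 0, max(20.31, 0) = 20.31
Node u (S = 105): V_u = 1/1.1·[0.3333·0.0000 + 0.6667·0.0000] = 0.0000
Node d (S = 71.25): V_d = 1/1.1·[0.3333·0.0000 + 0.6667·20.3125] = 12.3106
Node 0 (S = 75): V_0 = 1/1.1·[0.3333·0.0000 + 0.6667·12.3106] = 7.4610

$7.46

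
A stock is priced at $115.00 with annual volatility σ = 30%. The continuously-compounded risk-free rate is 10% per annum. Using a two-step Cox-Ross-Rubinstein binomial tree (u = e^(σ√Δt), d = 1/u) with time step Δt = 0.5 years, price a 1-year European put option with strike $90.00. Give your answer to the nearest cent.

CRR parameters: u = e^(σ√Δt) = e^(0.3·√0.5) = 1.2363, d = 1/u = 0.8089
Per-period rate: rΔt = 0.1·0.5 = 0.05, so R = e^0.05 = 1.0513
Risk-neutral probability p = (e^0.05 − 0.8089)/(1.2363 − 0.8089) = 0.2424/0.4275 = 0.5671
Terminal stock prices: S_uu = 175.8, S_ud = 115, S_dd = 75.24
Terminal payoffs (K − S): max(-85.77, 0) = 0, max(-25, 0) = 0, max(14.76, 0) = 14.76
Node u (S = 142.2): V_u = e^(−0.05)·[0.5671·0.0000 + 0.4329·0.0000] = 0.0000
Node d (S = 93.02): V_d = e^(−0.05)·[0.5671·0.0000 + 0.4329·14.7611] = 6.0783
Node 0 (S = 115): V_0 = e^(−0.05)·[0.5671·0.0000 + 0.4329·6.0783] = 2.5029

$2.50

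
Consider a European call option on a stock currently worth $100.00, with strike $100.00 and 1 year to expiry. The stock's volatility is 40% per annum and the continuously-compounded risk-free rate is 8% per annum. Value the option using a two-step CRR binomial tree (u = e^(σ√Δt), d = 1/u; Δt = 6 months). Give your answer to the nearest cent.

$17.62

CRR parameters: u = e^(σ√Δt) = e^(0.4·√0.5) = 1.3269, d = 1/u = 0.7536
Per-period rate: rΔt = 0.08·0.5 = 0.04, so R = e^0.04 = 1.0408
Risk-neutral probability p = (e^0.04 − 0.7536)/(1.3269 − 0.7536) = 0.2872/0.5733 = 0.5009
Terminal stock prices: S_uu = 176.1, S_ud = 100, S_dd = 56.8
Terminal payoffs (S − K): max(76.07, 0) = 76.07, max(0, 0) = 0, max(-43.2, 0) = 0
Node u (S = 132.7): V_u = e^(−0.04)·[0.5009·76.0654 + 0.4991·0.0000] = 36.6107
Node d (S = 75.36): V_d = e^(−0.04)·[0.5009·0.0000 + 0.4991·0.0000] = 0.0000
Node 0 (S = 100): V_0 = e^(−0.04)·[0.5009·36.6107 + 0.4991·0.0000] = 17.6209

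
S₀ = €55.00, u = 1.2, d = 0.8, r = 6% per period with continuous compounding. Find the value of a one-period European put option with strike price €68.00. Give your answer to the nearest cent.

Risk-neutral probability p = (e^0.06 − 0.8)/(1.2 − 0.8) = 0.2618/0.4000 = 0.6546
Terminal stock prices: S_u = 66, S_d = 44
Terminal payoffs (K − S): max(2, 0) = 2, max(24, 0) = 24
Node 0 (S = 55): V_0 = e^(−0.06)·[0.6546·2.0000 + 0.3454·24.0000] = 9.0400

€9.04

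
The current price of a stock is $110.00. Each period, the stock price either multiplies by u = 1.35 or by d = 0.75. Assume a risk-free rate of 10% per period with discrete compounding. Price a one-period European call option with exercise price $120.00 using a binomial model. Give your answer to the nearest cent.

Risk-neutral probability p = (1 + 0.1 − 0.75)/(1.35 − 0.75) = 0.3500/0.6000 = 0.5833
Terminal stock prices: S_u = 148.5, S_d = 82.5
Terminal payoffs (S − K): max(28.5, 0) = 28.5, max(-37.5, 0) = 0
Node 0 (S = 110): V_0 = 1/1.1·[0.5833·28.5000 + 0.4167·0.0000] = 15.1136

$15.11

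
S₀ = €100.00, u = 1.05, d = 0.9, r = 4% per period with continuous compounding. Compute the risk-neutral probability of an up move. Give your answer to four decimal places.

p = 0.9387

Risk-neutral probability p = (e^0.04 − 0.9)/(1.05 − 0.9) = 0.1408/0.1500 = 0.9387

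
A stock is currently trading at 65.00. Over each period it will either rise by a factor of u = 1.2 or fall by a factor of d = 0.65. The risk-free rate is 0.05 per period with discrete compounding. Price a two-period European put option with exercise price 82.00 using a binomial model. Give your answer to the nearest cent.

14.94

Risk-neutral probability p = (1 + 0.05 − 0.65)/(1.2 − 0.65) = 0.4000/0.5500 = 0.7273
Terminal stock prices: S_uu = 93.6, S_ud = 50.7, S_dd = 27.46
Terminal payoffs (K − S): max(-11.6, 0) = 0, max(31.3, 0) = 31.3, max(54.54, 0) = 54.54
Node u (S = 78): V_u = 1/1.05·[0.7273·0.0000 + 0.2727·31.3000] = 8.1299
Node d (S = 42.25): V_d = 1/1.05·[0.7273·31.3000 + 0.2727·54.5375] = 35.8452
Node 0 (S = 65): V_0 = 1/1.05·[0.7273·8.1299 + 0.2727·35.8452] = 14.9415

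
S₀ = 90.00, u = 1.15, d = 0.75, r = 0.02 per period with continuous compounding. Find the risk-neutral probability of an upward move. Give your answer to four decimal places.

p = 0.6755

Risk-neutral probability p = (e^0.02 − 0.75)/(1.15 − 0.75) = 0.2702/0.4000 = 0.6755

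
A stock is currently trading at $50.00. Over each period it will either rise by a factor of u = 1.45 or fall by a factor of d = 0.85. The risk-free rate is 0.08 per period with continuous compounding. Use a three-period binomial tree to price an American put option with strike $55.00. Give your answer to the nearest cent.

Risk-neutral probability p = (e^0.08 − 0.85)/(1.45 − 0.85) = 0.2333/0.6000 = 0.3888
Terminal stock prices: S_uuu = 152.4, S_uud = 89.36, S_udd = 52.38, S_ddd = 30.71
Terminal payoffs (K − S): max(-97.43, 0) = 0, max(-34.36, 0) = 0, max(2.619, 0) = 2.619, max(24.29, 0) = 24.29
Node uu (S = 105.1): continuation = e^(−0.08)·[0.3888·0.0000 + 0.6112·0.0000] = 0.0000; exercise value = 0.0000 ≤ continuation, so V_uu = 0.0000
Node ud (S = 61.62): continuation = e^(−0.08)·[0.3888·0.0000 + 0.6112·2.6188] = 1.4775; exercise value = 0.0000 ≤ continuation, so V_ud = 1.4775
Node dd (S = 36.12): continuation = e^(−0.08)·[0.3888·2.6188 + 0.6112·24.2938] = 14.6464; exercise value = 18.8750 > continuation, so V_dd = 18.8750 (exercise)
Node u (S = 72.5): continuation = e^(−0.08)·[0.3888·0.0000 + 0.6112·1.4775] = 0.8336; exercise value = 0.0000 ≤ continuation, so V_u = 0.8336
Node d (S = 42.5): continuation = e^(−0.08)·[0.3888·1.4775 + 0.6112·18.8750] = 11.1795; exercise value = 12.5000 > continuation, so V_d = 12.5000 (exercise)
Node 0 (S = 50): continuation = e^(−0.08)·[0.3888·0.8336 + 0.6112·12.5000] = 7.3517; exercise value = 5.0000 ≤ continuation, so V_0 = 7.3517

$7.35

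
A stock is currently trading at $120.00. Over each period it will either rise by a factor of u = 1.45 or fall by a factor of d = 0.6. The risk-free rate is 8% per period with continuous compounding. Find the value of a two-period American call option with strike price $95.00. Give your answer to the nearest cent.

$47.26

Risk-neutral probability p = (e^0.08 − 0.6)/(1.45 − 0.6) = 0.4833/0.8500 = 0.5686
Terminal stock prices: S_uu = 252.3, S_ud = 104.4, S_dd = 43.2
Terminal payoffs (S − K): max(157.3, 0) = 157.3, max(9.4, 0) = 9.4, max(-51.8, 0) = 0
Node u (S = 174): continuation = e^(−0.08)·[0.5686·157.3000 + 0.4314·9.4000] = 86.3039; exercise value = 79.0000 ≤ continuation, so V_u = 86.3039
Node d (S = 72): continuation = e^(−0.08)·[0.5686·9.4000 + 0.4314·0.0000] = 4.9337; exercise value = 0.0000 ≤ continuation, so V_d = 4.9337
Node 0 (S = 120): continuation = e^(−0.08)·[0.5686·86.3039 + 0.4314·4.9337] = 47.2623; exercise value = 25.0000 ≤ continuation, so V_0 = 47.2623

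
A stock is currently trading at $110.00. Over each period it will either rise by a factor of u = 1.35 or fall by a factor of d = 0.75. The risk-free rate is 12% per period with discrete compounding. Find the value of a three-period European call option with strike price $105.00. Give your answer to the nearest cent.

$41.77

Risk-neutral probability p = (1 + 0.12 − 0.75)/(1.35 − 0.75) = 0.3700/0.6000 = 0.6167
Terminal stock prices: S_uuu = 270.6, S_uud = 150.4, S_udd = 83.53, S_ddd = 46.41
Terminal payoffs (S − K): max(165.6, 0) = 165.6, max(45.36, 0) = 45.36, max(-21.47, 0) = 0, max(-58.59, 0) = 0
Node uu (S = 200.5): V_uu = 1/1.12·[0.6167·165.6413 + 0.3833·45.3563] = 106.7250
Node ud (S = 111.4): V_ud = 1/1.12·[0.6167·45.3563 + 0.3833·0.0000] = 24.9729
Node dd (S = 61.88): V_dd = 1/1.12·[0.6167·0.0000 + 0.3833·0.0000] = 0.0000
Node u (S = 148.5): V_u = 1/1.12·[0.6167·106.7250 + 0.3833·24.9729] = 67.3096
Node d (S = 82.5): V_d = 1/1.12·[0.6167·24.9729 + 0.3833·0.0000] = 13.7500
Node 0 (S = 110): V_0 = 1/1.12·[0.6167·67.3096 + 0.3833·13.7500] = 41.7664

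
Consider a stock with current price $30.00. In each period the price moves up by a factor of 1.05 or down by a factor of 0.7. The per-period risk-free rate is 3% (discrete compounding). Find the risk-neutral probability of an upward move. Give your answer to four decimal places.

p = 0.9429

Risk-neutral probability p = (1 + 0.03 − 0.7)/(1.05 − 0.7) = 0.3300/0.3500 = 0.9429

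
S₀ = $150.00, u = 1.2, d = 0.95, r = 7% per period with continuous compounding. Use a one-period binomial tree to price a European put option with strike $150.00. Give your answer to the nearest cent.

$3.57

Risk-neutral probability p = (e^0.07 − 0.95)/(1.2 − 0.95) = 0.1225/0.2500 = 0.4900
Terminal stock prices: S_u = 180, S_d = 142.5
Terminal payoffs (K − S): max(-30, 0) = 0, max(7.5, 0) = 7.5
Node 0 (S = 150): V_0 = e^(−0.07)·[0.4900·0.0000 + 0.5100·7.5000] = 3.5662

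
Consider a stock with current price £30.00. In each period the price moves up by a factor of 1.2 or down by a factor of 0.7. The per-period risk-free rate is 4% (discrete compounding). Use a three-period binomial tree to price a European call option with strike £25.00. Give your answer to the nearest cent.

£9.57

Risk-neutral probability p = (1 + 0.04 − 0.7)/(1.2 − 0.7) = 0.3400/0.5000 = 0.6800
Terminal stock prices: S_uuu = 51.84, S_uud = 30.24, S_udd = 17.64, S_ddd = 10.29
Terminal payoffs (S − K): max(26.84, 0) = 26.84, max(5.24, 0) = 5.24, max(-7.36, 0) = 0, max(-14.71, 0) = 0
Node uu (S = 43.2): V_uu = 1/1.04·[0.6800·26.8400 + 0.3200·5.2400] = 19.1615
Node ud (S = 25.2): V_ud = 1/1.04·[0.6800·5.2400 + 0.3200·0.0000] = 3.4262
Node dd (S = 14.7): V_dd = 1/1.04·[0.6800·0.0000 + 0.3200·0.0000] = 0.0000
Node u (S = 36): V_u = 1/1.04·[0.6800·19.1615 + 0.3200·3.4262] = 13.5829
Node d (S = 21): V_d = 1/1.04·[0.6800·3.4262 + 0.3200·0.0000] = 2.2402
Node 0 (S = 30): V_0 = 1/1.04·[0.6800·13.5829 + 0.3200·2.2402] = 9.5704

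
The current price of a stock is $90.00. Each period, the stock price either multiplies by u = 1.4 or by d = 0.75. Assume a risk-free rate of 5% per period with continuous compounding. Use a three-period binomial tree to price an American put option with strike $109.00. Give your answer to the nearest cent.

$25.56

Risk-neutral probability p = (e^0.05 − 0.75)/(1.4 − 0.75) = 0.3013/0.6500 = 0.4635
Terminal stock prices: S_uuu = 247, S_uud = 132.3, S_udd = 70.87, S_ddd = 37.97
Terminal payoffs (K − S): max(-138, 0) = 0, max(-23.3, 0) = 0, max(38.13, 0) = 38.13, max(71.03, 0) = 71.03
Node uu (S = 176.4): continuation = e^(−0.05)·[0.4635·0.0000 + 0.5365·0.0000] = 0.0000; exercise value = 0.0000 ≤ continuation, so V_uu = 0.0000
Node ud (S = 94.5): continuation = e^(−0.05)·[0.4635·0.0000 + 0.5365·38.1250] = 19.4567; exercise value = 14.5000 ≤ continuation, so V_ud = 19.4567
Node dd (S = 50.62): continuation = e^(−0.05)·[0.4635·38.1250 + 0.5365·71.0312] = 53.0590; exercise value = 58.3750 > continuation, so V_dd = 58.3750 (exercise)
Node u (S = 126): continuation = e^(−0.05)·[0.4635·0.0000 + 0.5365·19.4567] = 9.9296; exercise value = 0.0000 ≤ continuation, so V_u = 9.9296
Node d (S = 67.5): continuation = e^(−0.05)·[0.4635·19.4567 + 0.5365·58.3750] = 38.3694; exercise value = 41.5000 > continuation, so V_d = 41.5000 (exercise)
Node 0 (S = 90): continuation = e^(−0.05)·[0.4635·9.9296 + 0.5365·41.5000] = 25.5570; exercise value = 19.0000 ≤ continuation, so V_0 = 25.5570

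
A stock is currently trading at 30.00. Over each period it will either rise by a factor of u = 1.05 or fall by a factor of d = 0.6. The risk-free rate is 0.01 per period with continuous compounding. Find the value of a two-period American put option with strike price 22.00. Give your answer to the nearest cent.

0.60

Risk-neutral probability p = (e^0.01 − 0.6)/(1.05 − 0.6) = 0.4101/0.4500 = 0.9112
Terminal stock prices: S_uu = 33.08, S_ud = 18.9, S_dd = 10.8
Terminal payoffs (K − S): max(-11.08, 0) = 0, max(3.1, 0) = 3.1, max(11.2, 0) = 11.2
Node u (S = 31.5): continuation = e^(−0.01)·[0.9112·0.0000 + 0.0888·3.1000] = 0.2725; exercise value = 0.0000 ≤ continuation, so V_u = 0.2725
Node d (S = 18): continuation = e^(−0.01)·[0.9112·3.1000 + 0.0888·11.2000] = 3.7811; exercise value = 4.0000 > continuation, so V_d = 4.0000 (exercise)
Node 0 (S = 30): continuation = e^(−0.01)·[0.9112·0.2725 + 0.0888·4.0000] = 0.5974; exercise value = 0.0000 ≤ continuation, so V_0 = 0.5974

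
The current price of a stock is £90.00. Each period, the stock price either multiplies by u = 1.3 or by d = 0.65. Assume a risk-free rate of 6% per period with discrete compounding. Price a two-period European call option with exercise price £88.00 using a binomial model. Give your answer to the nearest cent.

£22.70

Risk-neutral probability p = (1 + 0.06 − 0.65)/(1.3 − 0.65) = 0.4100/0.6500 = 0.6308
Terminal stock prices: S_uu = 152.1, S_ud = 76.05, S_dd = 38.03
Terminal payoffs (S − K): max(64.1, 0) = 64.1, max(-11.95, 0) = 0, max(-49.97, 0) = 0
Node u (S = 117): V_u = 1/1.06·[0.6308·64.1000 + 0.3692·0.0000] = 38.1437
Node d (S = 58.5): V_d = 1/1.06·[0.6308·0.0000 + 0.3692·0.0000] = 0.0000
Node 0 (S = 90): V_0 = 1/1.06·[0.6308·38.1437 + 0.3692·0.0000] = 22.6980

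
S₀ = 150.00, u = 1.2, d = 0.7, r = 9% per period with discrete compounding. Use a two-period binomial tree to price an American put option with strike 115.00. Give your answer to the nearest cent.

Risk-neutral probability p = (1 + 0.09 − 0.7)/(1.2 − 0.7) = 0.3900/0.5000 = 0.7800
Terminal stock prices: S_uu = 216, S_ud = 126, S_dd = 73.5
Terminal payoffs (K − S): max(-101, 0) = 0, max(-11, 0) = 0, max(41.5, 0) = 41.5
Node u (S = 180): continuation = 1/1.09·[0.7800·0.0000 + 0.2200·0.0000] = 0.0000; exercise value = 0.0000 ≤ continuation, so V_u = 0.0000
Node d (S = 105): continuation = 1/1.09·[0.7800·0.0000 + 0.2200·41.5000] = 8.3761; exercise value = 10.0000 > continuation, so V_d = 10.0000 (exercise)
Node 0 (S = 150): continuation = 1/1.09·[0.7800·0.0000 + 0.2200·10.0000] = 2.0183; exercise value = 0.0000 ≤ continuation, so V_0 = 2.0183

2.02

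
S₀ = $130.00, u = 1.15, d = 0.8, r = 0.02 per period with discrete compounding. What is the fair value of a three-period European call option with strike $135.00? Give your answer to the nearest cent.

Risk-neutral probability p = (1 + 0.02 − 0.8)/(1.15 − 0.8) = 0.2200/0.3500 = 0.6286
Terminal stock prices: S_uuu = 197.7, S_uud = 137.5, S_udd = 95.68, S_ddd = 66.56
Terminal payoffs (S − K): max(62.71, 0) = 62.71, max(2.54, 0) = 2.54, max(-39.32, 0) = 0, max(-68.44, 0) = 0
Node uu (S = 171.9): V_uu = 1/1.02·[0.6286·62.7137 + 0.3714·2.5400] = 39.5721
Node ud (S = 119.6): V_ud = 1/1.02·[0.6286·2.5400 + 0.3714·0.0000] = 1.5653
Node dd (S = 83.2): V_dd = 1/1.02·[0.6286·0.0000 + 0.3714·0.0000] = 0.0000
Node u (S = 149.5): V_u = 1/1.02·[0.6286·39.5721 + 0.3714·1.5653] = 24.9561
Node d (S = 104): V_d = 1/1.02·[0.6286·1.5653 + 0.3714·0.0000] = 0.9646
Node 0 (S = 130): V_0 = 1/1.02·[0.6286·24.9561 + 0.3714·0.9646] = 15.7304

$15.73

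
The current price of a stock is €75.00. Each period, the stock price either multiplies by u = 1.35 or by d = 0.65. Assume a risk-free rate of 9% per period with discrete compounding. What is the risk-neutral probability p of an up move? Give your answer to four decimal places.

p = 0.6286

Risk-neutral probability p = (1 + 0.09 − 0.65)/(1.35 − 0.65) = 0.4400/0.7000 = 0.6286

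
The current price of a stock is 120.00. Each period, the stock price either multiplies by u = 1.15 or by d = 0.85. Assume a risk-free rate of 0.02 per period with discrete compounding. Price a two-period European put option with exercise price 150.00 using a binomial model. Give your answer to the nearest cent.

26.86

Risk-neutral probability p = (1 + 0.02 − 0.85)/(1.15 − 0.85) = 0.1700/0.3000 = 0.5667
Terminal stock prices: S_uu = 158.7, S_ud = 117.3, S_dd = 86.7
Terminal payoffs (K − S): max(-8.7, 0) = 0, max(32.7, 0) = 32.7, max(63.3, 0) = 63.3
Node u (S = 138): V_u = 1/1.02·[0.5667·0.0000 + 0.4333·32.7000] = 13.8922
Node d (S = 102): V_d = 1/1.02·[0.5667·32.7000 + 0.4333·63.3000] = 45.0588
Node 0 (S = 120): V_0 = 1/1.02·[0.5667·13.8922 + 0.4333·45.0588] = 26.8605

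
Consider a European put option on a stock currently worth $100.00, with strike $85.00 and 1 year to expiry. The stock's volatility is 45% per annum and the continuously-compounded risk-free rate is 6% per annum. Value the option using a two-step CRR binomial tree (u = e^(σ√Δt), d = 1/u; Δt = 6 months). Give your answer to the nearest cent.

CRR parameters: u = e^(σ√Δt) = e^(0.45·√0.5) = 1.3746, d = 1/u = 0.7275
Per-period rate: rΔt = 0.06·0.5 = 0.03, so R = e^0.03 = 1.0305
Risk-neutral probability p = (e^0.03 − 0.7275)/(1.3746 − 0.7275) = 0.3030/0.6472 = 0.4682
Terminal stock prices: S_uu = 189, S_ud = 100, S_dd = 52.92
Terminal payoffs (K − S): max(-104, 0) = 0, max(-15, 0) = 0, max(32.08, 0) = 32.08
Node u (S = 137.5): V_u = e^(−0.03)·[0.4682·0.0000 + 0.5318·0.0000] = 0.0000
Node d (S = 72.75): V_d = e^(−0.03)·[0.4682·0.0000 + 0.5318·32.0804] = 16.5570
Node 0 (S = 100): V_0 = e^(−0.03)·[0.4682·0.0000 + 0.5318·16.5570] = 8.5453

$8.55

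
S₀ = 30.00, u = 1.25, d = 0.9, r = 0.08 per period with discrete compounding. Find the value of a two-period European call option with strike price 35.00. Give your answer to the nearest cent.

2.69

Risk-neutral probability p = (1 + 0.08 − 0.9)/(1.25 − 0.9) = 0.1800/0.3500 = 0.5143
Terminal stock prices: S_uu = 46.88, S_ud = 33.75, S_dd = 24.3
Terminal payoffs (S − K): max(11.88, 0) = 11.88, max(-1.25, 0) = 0, max(-10.7, 0) = 0
Node u (S = 37.5): V_u = 1/1.08·[0.5143·11.8750 + 0.4857·0.0000] = 5.6548
Node d (S = 27): V_d = 1/1.08·[0.5143·0.0000 + 0.4857·0.0000] = 0.0000
Node 0 (S = 30): V_0 = 1/1.08·[0.5143·5.6548 + 0.4857·0.0000] = 2.6927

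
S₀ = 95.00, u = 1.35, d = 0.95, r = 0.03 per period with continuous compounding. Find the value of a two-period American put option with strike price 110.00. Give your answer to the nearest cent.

Risk-neutral probability p = (e^0.03 − 0.95)/(1.35 − 0.95) = 0.0805/0.4000 = 0.2011
Terminal stock prices: S_uu = 173.1, S_ud = 121.8, S_dd = 85.74
Terminal payoffs (K − S): max(-63.14, 0) = 0, max(-11.84, 0) = 0, max(24.26, 0) = 24.26
Node u (S = 128.2): continuation = e^(−0.03)·[0.2011·0.0000 + 0.7989·0.0000] = 0.0000; exercise value = 0.0000 ≤ continuation, so V_u = 0.0000
Node d (S = 90.25): continuation = e^(−0.03)·[0.2011·0.0000 + 0.7989·24.2625] = 18.8096; exercise value = 19.7500 > continuation, so V_d = 19.7500 (exercise)
Node 0 (S = 95): continuation = e^(−0.03)·[0.2011·0.0000 + 0.7989·19.7500] = 15.3113; exercise value = 15.0000 ≤ continuation, so V_0 = 15.3113

15.31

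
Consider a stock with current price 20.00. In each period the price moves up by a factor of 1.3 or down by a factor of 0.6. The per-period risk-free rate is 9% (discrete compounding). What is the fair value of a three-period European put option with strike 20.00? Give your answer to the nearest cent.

Risk-neutral probability p = (1 + 0.09 − 0.6)/(1.3 − 0.6) = 0.4900/0.7000 = 0.7000
Terminal stock prices: S_uuu = 43.94, S_uud = 20.28, S_udd = 9.36, S_ddd = 4.32
Terminal payoffs (K − S): max(-23.94, 0) = 0, max(-0.28, 0) = 0, max(10.64, 0) = 10.64, max(15.68, 0) = 15.68
Node uu (S = 33.8): V_uu = 1/1.09·[0.7000·0.0000 + 0.3000·0.0000] = 0.0000
Node ud (S = 15.6): V_ud = 1/1.09·[0.7000·0.0000 + 0.3000·10.6400] = 2.9284
Node dd (S = 7.2): V_dd = 1/1.09·[0.7000·10.6400 + 0.3000·15.6800] = 11.1486
Node u (S = 26): V_u = 1/1.09·[0.7000·0.0000 + 0.3000·2.9284] = 0.8060
Node d (S = 12): V_d = 1/1.09·[0.7000·2.9284 + 0.3000·11.1486] = 4.9491
Node 0 (S = 20): V_0 = 1/1.09·[0.7000·0.8060 + 0.3000·4.9491] = 1.8797

1.88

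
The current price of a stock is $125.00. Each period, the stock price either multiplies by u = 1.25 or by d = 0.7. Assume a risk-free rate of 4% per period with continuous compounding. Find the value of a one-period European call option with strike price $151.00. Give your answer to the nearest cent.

Risk-neutral probability p = (e^0.04 − 0.7)/(1.25 − 0.7) = 0.3408/0.5500 = 0.6197
Terminal stock prices: S_u = 156.2, S_d = 87.5
Terminal payoffs (S − K): max(5.25, 0) = 5.25, max(-63.5, 0) = 0
Node 0 (S = 125): V_0 = e^(−0.04)·[0.6197·5.2500 + 0.3803·0.0000] = 3.1256

$3.13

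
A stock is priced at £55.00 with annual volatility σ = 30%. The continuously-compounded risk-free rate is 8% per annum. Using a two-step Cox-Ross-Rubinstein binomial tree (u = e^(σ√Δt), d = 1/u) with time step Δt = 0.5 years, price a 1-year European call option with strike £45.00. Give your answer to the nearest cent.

£15.20

CRR parameters: u = e^(σ√Δt) = e^(0.3·√0.5) = 1.2363, d = 1/u = 0.8089
Per-period rate: rΔt = 0.08·0.5 = 0.04, so R = e^0.04 = 1.0408
Risk-neutral probability p = (e^0.04 − 0.8089)/(1.2363 − 0.8089) = 0.2320/0.4275 = 0.5426
Terminal stock prices: S_uu = 84.07, S_ud = 55, S_dd = 35.98
Terminal payoffs (S − K): max(39.07, 0) = 39.07, max(10, 0) = 10, max(-9.016, 0) = 0
Node u (S = 68): V_u = e^(−0.04)·[0.5426·39.0656 + 0.4574·10.0000] = 24.7616
Node d (S = 44.49): V_d = e^(−0.04)·[0.5426·10.0000 + 0.4574·0.0000] = 5.2136
Node 0 (S = 55): V_0 = e^(−0.04)·[0.5426·24.7616 + 0.4574·5.2136] = 15.2008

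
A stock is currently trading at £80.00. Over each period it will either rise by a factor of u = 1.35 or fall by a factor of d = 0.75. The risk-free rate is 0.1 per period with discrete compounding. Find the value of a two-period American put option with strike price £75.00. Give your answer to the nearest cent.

Risk-neutral probability p = (1 + 0.1 − 0.75)/(1.35 − 0.75) = 0.3500/0.6000 = 0.5833
Terminal stock prices: S_uu = 145.8, S_ud = 81, S_dd = 45
Terminal payoffs (K − S): max(-70.8, 0) = 0, max(-6, 0) = 0, max(30, 0) = 30
Node u (S = 108): continuation = 1/1.1·[0.5833·0.0000 + 0.4167·0.0000] = 0.0000; exercise value = 0.0000 ≤ continuation, so V_u = 0.0000
Node d (S = 60): continuation = 1/1.1·[0.5833·0.0000 + 0.4167·30.0000] = 11.3636; exercise value = 15.0000 > continuation, so V_d = 15.0000 (exercise)
Node 0 (S = 80): continuation = 1/1.1·[0.5833·0.0000 + 0.4167·15.0000] = 5.6818; exercise value = 0.0000 ≤ continuation, so V_0 = 5.6818

£5.68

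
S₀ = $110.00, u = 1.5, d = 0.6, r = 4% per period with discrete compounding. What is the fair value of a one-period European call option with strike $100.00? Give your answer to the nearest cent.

$30.56

Risk-neutral probability p = (1 + 0.04 − 0.6)/(1.5 − 0.6) = 0.4400/0.9000 = 0.4889
Terminal stock prices: S_u = 165, S_d = 66
Terminal payoffs (S − K): max(65, 0) = 65, max(-34, 0) = 0
Node 0 (S = 110): V_0 = 1/1.04·[0.4889·65.0000 + 0.5111·0.0000] = 30.5556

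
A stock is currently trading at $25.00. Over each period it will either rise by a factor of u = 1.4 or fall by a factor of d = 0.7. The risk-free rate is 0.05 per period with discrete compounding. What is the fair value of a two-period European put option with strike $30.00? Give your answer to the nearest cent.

$6.52

Risk-neutral probability p = (1 + 0.05 − 0.7)/(1.4 − 0.7) = 0.3500/0.7000 = 0.5000
Terminal stock prices: S_uu = 49, S_ud = 24.5, S_dd = 12.25
Terminal payoffs (K − S): max(-19, 0) = 0, max(5.5, 0) = 5.5, max(17.75, 0) = 17.75
Node u (S = 35): V_u = 1/1.05·[0.5000·0.0000 + 0.5000·5.5000] = 2.6190
Node d (S = 17.5): V_d = 1/1.05·[0.5000·5.5000 + 0.5000·17.7500] = 11.0714
Node 0 (S = 25): V_0 = 1/1.05·[0.5000·2.6190 + 0.5000·11.0714] = 6.5193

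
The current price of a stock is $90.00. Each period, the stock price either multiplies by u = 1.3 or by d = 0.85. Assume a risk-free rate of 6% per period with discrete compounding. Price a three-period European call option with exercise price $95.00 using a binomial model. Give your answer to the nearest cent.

$18.80

Risk-neutral probability p = (1 + 0.06 − 0.85)/(1.3 − 0.85) = 0.2100/0.4500 = 0.4667
Terminal stock prices: S_uuu = 197.7, S_uud = 129.3, S_udd = 84.53, S_ddd = 55.27
Terminal payoffs (S − K): max(102.7, 0) = 102.7, max(34.29, 0) = 34.29, max(-10.47, 0) = 0, max(-39.73, 0) = 0
Node uu (S = 152.1): V_uu = 1/1.06·[0.4667·102.7300 + 0.5333·34.2850] = 62.4774
Node ud (S = 99.45): V_ud = 1/1.06·[0.4667·34.2850 + 0.5333·0.0000] = 15.0940
Node dd (S = 65.02): V_dd = 1/1.06·[0.4667·0.0000 + 0.5333·0.0000] = 0.0000
Node u (S = 117): V_u = 1/1.06·[0.4667·62.4774 + 0.5333·15.0940] = 35.1002
Node d (S = 76.5): V_d = 1/1.06·[0.4667·15.0940 + 0.5333·0.0000] = 6.6452
Node 0 (S = 90): V_0 = 1/1.06·[0.4667·35.1002 + 0.5333·6.6452] = 18.7964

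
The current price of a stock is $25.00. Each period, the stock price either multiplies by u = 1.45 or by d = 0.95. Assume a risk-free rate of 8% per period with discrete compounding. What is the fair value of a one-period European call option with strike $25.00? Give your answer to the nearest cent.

Risk-neutral probability p = (1 + 0.08 − 0.95)/(1.45 − 0.95) = 0.1300/0.5000 = 0.2600
Terminal stock prices: S_u = 36.25, S_d = 23.75
Terminal payoffs (S − K): max(11.25, 0) = 11.25, max(-1.25, 0) = 0
Node 0 (S = 25): V_0 = 1/1.08·[0.2600·11.2500 + 0.7400·0.0000] = 2.7083

$2.71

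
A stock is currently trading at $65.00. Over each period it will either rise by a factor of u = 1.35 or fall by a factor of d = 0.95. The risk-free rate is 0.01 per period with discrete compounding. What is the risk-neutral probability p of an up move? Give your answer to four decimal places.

p = 0.1500

Risk-neutral probability p = (1 + 0.01 − 0.95)/(1.35 − 0.95) = 0.0600/0.4000 = 0.1500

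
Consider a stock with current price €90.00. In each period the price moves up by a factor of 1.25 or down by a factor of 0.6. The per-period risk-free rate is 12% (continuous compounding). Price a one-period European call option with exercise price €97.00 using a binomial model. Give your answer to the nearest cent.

€11.16

Risk-neutral probability p = (e^0.12 − 0.6)/(1.25 − 0.6) = 0.5275/0.6500 = 0.8115
Terminal stock prices: S_u = 112.5, S_d = 54
Terminal payoffs (S − K): max(15.5, 0) = 15.5, max(-43, 0) = 0
Node 0 (S = 90): V_0 = e^(−0.12)·[0.8115·15.5000 + 0.1885·0.0000] = 11.1564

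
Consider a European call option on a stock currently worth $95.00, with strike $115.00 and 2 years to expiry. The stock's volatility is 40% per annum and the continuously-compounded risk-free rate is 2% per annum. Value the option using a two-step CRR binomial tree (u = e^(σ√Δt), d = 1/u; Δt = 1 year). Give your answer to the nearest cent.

CRR parameters: u = e^(σ√Δt) = e^(0.4·√1) = 1.4918, d = 1/u = 0.6703
Per-period rate: rΔt = 0.02·1 = 0.02, so R = e^0.02 = 1.0202
Risk-neutral probability p = (e^0.02 − 0.6703)/(1.4918 − 0.6703) = 0.3499/0.8215 = 0.4259
Terminal stock prices: S_uu = 211.4, S_ud = 95, S_dd = 42.69
Terminal payoffs (S − K): max(96.43, 0) = 96.43, max(-20, 0) = 0, max(-72.31, 0) = 0
Node u (S = 141.7): V_u = e^(−0.02)·[0.4259·96.4264 + 0.5741·0.0000] = 40.2551
Node d (S = 63.68): V_d = e^(−0.02)·[0.4259·0.0000 + 0.5741·0.0000] = 0.0000
Node 0 (S = 95): V_0 = e^(−0.02)·[0.4259·40.2551 + 0.5741·0.0000] = 16.8053

$16.81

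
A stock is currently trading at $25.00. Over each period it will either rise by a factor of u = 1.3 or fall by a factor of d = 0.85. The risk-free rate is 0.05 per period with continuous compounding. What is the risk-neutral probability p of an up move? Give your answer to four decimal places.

p = 0.4473

Risk-neutral probability p = (e^0.05 − 0.85)/(1.3 − 0.85) = 0.2013/0.4500 = 0.4473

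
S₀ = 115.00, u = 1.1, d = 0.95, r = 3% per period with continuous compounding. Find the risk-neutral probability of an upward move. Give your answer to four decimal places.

p = 0.5364

Risk-neutral probability p = (e^0.03 − 0.95)/(1.1 − 0.95) = 0.0805/0.1500 = 0.5364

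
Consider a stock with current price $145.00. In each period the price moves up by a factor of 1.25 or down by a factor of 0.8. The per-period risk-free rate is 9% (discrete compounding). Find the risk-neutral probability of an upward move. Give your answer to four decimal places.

Risk-neutral probability p = (1 + 0.09 − 0.8)/(1.25 − 0.8) = 0.2900/0.4500 = 0.6444

p = 0.6444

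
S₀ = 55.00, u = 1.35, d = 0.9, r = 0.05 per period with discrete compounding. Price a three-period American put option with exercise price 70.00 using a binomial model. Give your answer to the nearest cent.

Risk-neutral probability p = (1 + 0.05 − 0.9)/(1.35 − 0.9) = 0.1500/0.4500 = 0.3333
Terminal stock prices: S_uuu = 135.3, S_uud = 90.21, S_udd = 60.14, S_ddd = 40.1
Terminal payoffs (K − S): max(-65.32, 0) = 0, max(-20.21, 0) = 0, max(9.857, 0) = 9.857, max(29.9, 0) = 29.9
Node uu (S = 100.2): continuation = 1/1.05·[0.3333·0.0000 + 0.6667·0.0000] = 0.0000; exercise value = 0.0000 ≤ continuation, so V_uu = 0.0000
Node ud (S = 66.83): continuation = 1/1.05·[0.3333·0.0000 + 0.6667·9.8575] = 6.2587; exercise value = 3.1750 ≤ continuation, so V_ud = 6.2587
Node dd (S = 44.55): continuation = 1/1.05·[0.3333·9.8575 + 0.6667·29.9050] = 22.1167; exercise value = 25.4500 > continuation, so V_dd = 25.4500 (exercise)
Node u (S = 74.25): continuation = 1/1.05·[0.3333·0.0000 + 0.6667·6.2587] = 3.9738; exercise value = 0.0000 ≤ continuation, so V_u = 3.9738
Node d (S = 49.5): continuation = 1/1.05·[0.3333·6.2587 + 0.6667·25.4500] = 18.1456; exercise value = 20.5000 > continuation, so V_d = 20.5000 (exercise)
Node 0 (S = 55): continuation = 1/1.05·[0.3333·3.9738 + 0.6667·20.5000] = 14.2774; exercise value = 15.0000 > continuation, so V_0 = 15.0000 (exercise)

15.00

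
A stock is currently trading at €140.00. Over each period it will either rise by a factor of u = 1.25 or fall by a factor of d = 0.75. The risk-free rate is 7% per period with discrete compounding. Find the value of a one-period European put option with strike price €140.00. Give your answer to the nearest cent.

Risk-neutral probability p = (1 + 0.07 − 0.75)/(1.25 − 0.75) = 0.3200/0.5000 = 0.6400
Terminal stock prices: S_u = 175, S_d = 105
Terminal payoffs (K − S): max(-35, 0) = 0, max(35, 0) = 35
Node 0 (S = 140): V_0 = 1/1.07·[0.6400·0.0000 + 0.3600·35.0000] = 11.7757

€11.78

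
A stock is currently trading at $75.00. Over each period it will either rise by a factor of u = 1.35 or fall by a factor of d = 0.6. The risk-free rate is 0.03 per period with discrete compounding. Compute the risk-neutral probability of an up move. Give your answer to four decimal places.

p = 0.5733

Risk-neutral probability p = (1 + 0.03 − 0.6)/(1.35 − 0.6) = 0.4300/0.7500 = 0.5733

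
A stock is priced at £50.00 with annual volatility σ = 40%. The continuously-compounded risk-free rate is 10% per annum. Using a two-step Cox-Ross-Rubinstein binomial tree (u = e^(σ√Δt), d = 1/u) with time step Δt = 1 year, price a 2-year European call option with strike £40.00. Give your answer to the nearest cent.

£20.43

CRR parameters: u = e^(σ√Δt) = e^(0.4·√1) = 1.4918, d = 1/u = 0.6703
Per-period rate: rΔt = 0.1·1 = 0.1, so R = e^0.1 = 1.1052
Risk-neutral probability p = (e^0.1 − 0.6703)/(1.4918 − 0.6703) = 0.4349/0.8215 = 0.5293
Terminal stock prices: S_uu = 111.3, S_ud = 50, S_dd = 22.47
Terminal payoffs (S − K): max(71.28, 0) = 71.28, max(10, 0) = 10, max(-17.53, 0) = 0
Node u (S = 74.59): V_u = e^(−0.1)·[0.5293·71.2770 + 0.4707·10.0000] = 38.3977
Node d (S = 33.52): V_d = e^(−0.1)·[0.5293·10.0000 + 0.4707·0.0000] = 4.7896
Node 0 (S = 50): V_0 = e^(−0.1)·[0.5293·38.3977 + 0.4707·4.7896] = 20.4308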